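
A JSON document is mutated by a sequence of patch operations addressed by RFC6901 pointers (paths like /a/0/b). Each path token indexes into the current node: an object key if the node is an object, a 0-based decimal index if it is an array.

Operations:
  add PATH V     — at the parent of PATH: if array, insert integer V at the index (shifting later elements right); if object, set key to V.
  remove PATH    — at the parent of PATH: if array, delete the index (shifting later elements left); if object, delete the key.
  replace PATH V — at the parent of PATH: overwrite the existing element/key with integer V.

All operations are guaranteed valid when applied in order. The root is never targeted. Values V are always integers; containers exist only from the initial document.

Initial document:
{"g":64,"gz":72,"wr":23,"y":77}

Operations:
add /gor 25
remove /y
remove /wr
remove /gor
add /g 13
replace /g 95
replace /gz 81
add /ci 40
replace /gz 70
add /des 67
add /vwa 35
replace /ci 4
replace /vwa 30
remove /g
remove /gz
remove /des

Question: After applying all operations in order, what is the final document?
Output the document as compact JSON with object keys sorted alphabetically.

After op 1 (add /gor 25): {"g":64,"gor":25,"gz":72,"wr":23,"y":77}
After op 2 (remove /y): {"g":64,"gor":25,"gz":72,"wr":23}
After op 3 (remove /wr): {"g":64,"gor":25,"gz":72}
After op 4 (remove /gor): {"g":64,"gz":72}
After op 5 (add /g 13): {"g":13,"gz":72}
After op 6 (replace /g 95): {"g":95,"gz":72}
After op 7 (replace /gz 81): {"g":95,"gz":81}
After op 8 (add /ci 40): {"ci":40,"g":95,"gz":81}
After op 9 (replace /gz 70): {"ci":40,"g":95,"gz":70}
After op 10 (add /des 67): {"ci":40,"des":67,"g":95,"gz":70}
After op 11 (add /vwa 35): {"ci":40,"des":67,"g":95,"gz":70,"vwa":35}
After op 12 (replace /ci 4): {"ci":4,"des":67,"g":95,"gz":70,"vwa":35}
After op 13 (replace /vwa 30): {"ci":4,"des":67,"g":95,"gz":70,"vwa":30}
After op 14 (remove /g): {"ci":4,"des":67,"gz":70,"vwa":30}
After op 15 (remove /gz): {"ci":4,"des":67,"vwa":30}
After op 16 (remove /des): {"ci":4,"vwa":30}

Answer: {"ci":4,"vwa":30}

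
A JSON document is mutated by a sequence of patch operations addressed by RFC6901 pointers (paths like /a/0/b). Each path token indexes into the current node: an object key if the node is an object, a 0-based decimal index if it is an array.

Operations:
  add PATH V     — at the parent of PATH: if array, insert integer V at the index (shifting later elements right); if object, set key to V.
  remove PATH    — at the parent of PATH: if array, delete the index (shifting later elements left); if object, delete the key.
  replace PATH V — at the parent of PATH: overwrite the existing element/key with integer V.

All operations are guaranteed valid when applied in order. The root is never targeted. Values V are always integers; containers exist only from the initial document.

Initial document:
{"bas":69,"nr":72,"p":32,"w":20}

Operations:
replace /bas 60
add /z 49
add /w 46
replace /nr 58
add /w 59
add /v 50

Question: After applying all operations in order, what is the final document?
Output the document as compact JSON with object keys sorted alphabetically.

After op 1 (replace /bas 60): {"bas":60,"nr":72,"p":32,"w":20}
After op 2 (add /z 49): {"bas":60,"nr":72,"p":32,"w":20,"z":49}
After op 3 (add /w 46): {"bas":60,"nr":72,"p":32,"w":46,"z":49}
After op 4 (replace /nr 58): {"bas":60,"nr":58,"p":32,"w":46,"z":49}
After op 5 (add /w 59): {"bas":60,"nr":58,"p":32,"w":59,"z":49}
After op 6 (add /v 50): {"bas":60,"nr":58,"p":32,"v":50,"w":59,"z":49}

Answer: {"bas":60,"nr":58,"p":32,"v":50,"w":59,"z":49}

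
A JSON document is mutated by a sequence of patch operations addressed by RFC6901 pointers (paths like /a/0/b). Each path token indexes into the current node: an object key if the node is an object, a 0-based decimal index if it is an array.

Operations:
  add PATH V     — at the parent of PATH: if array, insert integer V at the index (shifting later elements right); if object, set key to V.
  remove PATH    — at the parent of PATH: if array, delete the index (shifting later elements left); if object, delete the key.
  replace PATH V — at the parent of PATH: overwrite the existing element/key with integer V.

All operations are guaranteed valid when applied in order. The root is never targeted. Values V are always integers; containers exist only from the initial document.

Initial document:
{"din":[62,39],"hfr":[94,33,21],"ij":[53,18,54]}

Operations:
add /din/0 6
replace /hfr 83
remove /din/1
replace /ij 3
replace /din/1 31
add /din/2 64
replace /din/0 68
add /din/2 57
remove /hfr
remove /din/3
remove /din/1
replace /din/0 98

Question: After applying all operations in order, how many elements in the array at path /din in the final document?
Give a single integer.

Answer: 2

Derivation:
After op 1 (add /din/0 6): {"din":[6,62,39],"hfr":[94,33,21],"ij":[53,18,54]}
After op 2 (replace /hfr 83): {"din":[6,62,39],"hfr":83,"ij":[53,18,54]}
After op 3 (remove /din/1): {"din":[6,39],"hfr":83,"ij":[53,18,54]}
After op 4 (replace /ij 3): {"din":[6,39],"hfr":83,"ij":3}
After op 5 (replace /din/1 31): {"din":[6,31],"hfr":83,"ij":3}
After op 6 (add /din/2 64): {"din":[6,31,64],"hfr":83,"ij":3}
After op 7 (replace /din/0 68): {"din":[68,31,64],"hfr":83,"ij":3}
After op 8 (add /din/2 57): {"din":[68,31,57,64],"hfr":83,"ij":3}
After op 9 (remove /hfr): {"din":[68,31,57,64],"ij":3}
After op 10 (remove /din/3): {"din":[68,31,57],"ij":3}
After op 11 (remove /din/1): {"din":[68,57],"ij":3}
After op 12 (replace /din/0 98): {"din":[98,57],"ij":3}
Size at path /din: 2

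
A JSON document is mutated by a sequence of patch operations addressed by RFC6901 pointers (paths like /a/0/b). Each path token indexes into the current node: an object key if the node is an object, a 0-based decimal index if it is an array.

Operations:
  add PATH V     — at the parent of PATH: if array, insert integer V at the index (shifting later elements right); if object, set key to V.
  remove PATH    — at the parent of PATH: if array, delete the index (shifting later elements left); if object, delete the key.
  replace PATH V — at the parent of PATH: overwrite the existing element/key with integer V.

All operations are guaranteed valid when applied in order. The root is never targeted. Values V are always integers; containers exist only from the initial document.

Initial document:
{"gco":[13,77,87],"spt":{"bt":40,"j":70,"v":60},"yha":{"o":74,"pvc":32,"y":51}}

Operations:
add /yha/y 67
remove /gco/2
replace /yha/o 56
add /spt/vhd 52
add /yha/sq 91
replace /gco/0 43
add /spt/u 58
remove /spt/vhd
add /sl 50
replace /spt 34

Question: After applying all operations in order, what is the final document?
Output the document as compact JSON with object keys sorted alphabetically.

Answer: {"gco":[43,77],"sl":50,"spt":34,"yha":{"o":56,"pvc":32,"sq":91,"y":67}}

Derivation:
After op 1 (add /yha/y 67): {"gco":[13,77,87],"spt":{"bt":40,"j":70,"v":60},"yha":{"o":74,"pvc":32,"y":67}}
After op 2 (remove /gco/2): {"gco":[13,77],"spt":{"bt":40,"j":70,"v":60},"yha":{"o":74,"pvc":32,"y":67}}
After op 3 (replace /yha/o 56): {"gco":[13,77],"spt":{"bt":40,"j":70,"v":60},"yha":{"o":56,"pvc":32,"y":67}}
After op 4 (add /spt/vhd 52): {"gco":[13,77],"spt":{"bt":40,"j":70,"v":60,"vhd":52},"yha":{"o":56,"pvc":32,"y":67}}
After op 5 (add /yha/sq 91): {"gco":[13,77],"spt":{"bt":40,"j":70,"v":60,"vhd":52},"yha":{"o":56,"pvc":32,"sq":91,"y":67}}
After op 6 (replace /gco/0 43): {"gco":[43,77],"spt":{"bt":40,"j":70,"v":60,"vhd":52},"yha":{"o":56,"pvc":32,"sq":91,"y":67}}
After op 7 (add /spt/u 58): {"gco":[43,77],"spt":{"bt":40,"j":70,"u":58,"v":60,"vhd":52},"yha":{"o":56,"pvc":32,"sq":91,"y":67}}
After op 8 (remove /spt/vhd): {"gco":[43,77],"spt":{"bt":40,"j":70,"u":58,"v":60},"yha":{"o":56,"pvc":32,"sq":91,"y":67}}
After op 9 (add /sl 50): {"gco":[43,77],"sl":50,"spt":{"bt":40,"j":70,"u":58,"v":60},"yha":{"o":56,"pvc":32,"sq":91,"y":67}}
After op 10 (replace /spt 34): {"gco":[43,77],"sl":50,"spt":34,"yha":{"o":56,"pvc":32,"sq":91,"y":67}}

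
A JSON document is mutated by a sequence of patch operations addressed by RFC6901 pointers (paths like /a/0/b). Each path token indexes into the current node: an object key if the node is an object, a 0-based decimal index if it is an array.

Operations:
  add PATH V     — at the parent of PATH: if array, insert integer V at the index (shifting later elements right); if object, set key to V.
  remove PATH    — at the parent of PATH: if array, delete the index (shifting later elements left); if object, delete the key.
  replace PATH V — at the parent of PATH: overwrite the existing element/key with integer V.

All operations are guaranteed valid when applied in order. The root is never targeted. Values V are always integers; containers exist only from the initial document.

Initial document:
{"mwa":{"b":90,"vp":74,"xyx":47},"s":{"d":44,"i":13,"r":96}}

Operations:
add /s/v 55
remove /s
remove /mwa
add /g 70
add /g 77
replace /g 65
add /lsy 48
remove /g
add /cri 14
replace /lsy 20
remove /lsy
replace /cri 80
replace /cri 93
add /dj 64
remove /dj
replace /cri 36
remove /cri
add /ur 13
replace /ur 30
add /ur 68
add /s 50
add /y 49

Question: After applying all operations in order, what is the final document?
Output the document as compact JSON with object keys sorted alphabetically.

Answer: {"s":50,"ur":68,"y":49}

Derivation:
After op 1 (add /s/v 55): {"mwa":{"b":90,"vp":74,"xyx":47},"s":{"d":44,"i":13,"r":96,"v":55}}
After op 2 (remove /s): {"mwa":{"b":90,"vp":74,"xyx":47}}
After op 3 (remove /mwa): {}
After op 4 (add /g 70): {"g":70}
After op 5 (add /g 77): {"g":77}
After op 6 (replace /g 65): {"g":65}
After op 7 (add /lsy 48): {"g":65,"lsy":48}
After op 8 (remove /g): {"lsy":48}
After op 9 (add /cri 14): {"cri":14,"lsy":48}
After op 10 (replace /lsy 20): {"cri":14,"lsy":20}
After op 11 (remove /lsy): {"cri":14}
After op 12 (replace /cri 80): {"cri":80}
After op 13 (replace /cri 93): {"cri":93}
After op 14 (add /dj 64): {"cri":93,"dj":64}
After op 15 (remove /dj): {"cri":93}
After op 16 (replace /cri 36): {"cri":36}
After op 17 (remove /cri): {}
After op 18 (add /ur 13): {"ur":13}
After op 19 (replace /ur 30): {"ur":30}
After op 20 (add /ur 68): {"ur":68}
After op 21 (add /s 50): {"s":50,"ur":68}
After op 22 (add /y 49): {"s":50,"ur":68,"y":49}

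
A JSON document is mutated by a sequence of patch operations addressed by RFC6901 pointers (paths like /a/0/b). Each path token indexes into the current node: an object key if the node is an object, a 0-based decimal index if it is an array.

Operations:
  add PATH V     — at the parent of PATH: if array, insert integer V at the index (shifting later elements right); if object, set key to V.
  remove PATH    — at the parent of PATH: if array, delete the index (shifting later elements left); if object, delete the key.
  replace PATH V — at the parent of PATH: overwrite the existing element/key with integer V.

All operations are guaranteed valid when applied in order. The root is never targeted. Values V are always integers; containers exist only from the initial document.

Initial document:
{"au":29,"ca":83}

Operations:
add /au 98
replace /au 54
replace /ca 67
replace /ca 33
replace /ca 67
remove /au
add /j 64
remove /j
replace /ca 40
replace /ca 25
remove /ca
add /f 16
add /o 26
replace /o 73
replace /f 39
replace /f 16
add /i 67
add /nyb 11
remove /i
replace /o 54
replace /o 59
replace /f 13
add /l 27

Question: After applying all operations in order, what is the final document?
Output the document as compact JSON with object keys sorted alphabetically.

Answer: {"f":13,"l":27,"nyb":11,"o":59}

Derivation:
After op 1 (add /au 98): {"au":98,"ca":83}
After op 2 (replace /au 54): {"au":54,"ca":83}
After op 3 (replace /ca 67): {"au":54,"ca":67}
After op 4 (replace /ca 33): {"au":54,"ca":33}
After op 5 (replace /ca 67): {"au":54,"ca":67}
After op 6 (remove /au): {"ca":67}
After op 7 (add /j 64): {"ca":67,"j":64}
After op 8 (remove /j): {"ca":67}
After op 9 (replace /ca 40): {"ca":40}
After op 10 (replace /ca 25): {"ca":25}
After op 11 (remove /ca): {}
After op 12 (add /f 16): {"f":16}
After op 13 (add /o 26): {"f":16,"o":26}
After op 14 (replace /o 73): {"f":16,"o":73}
After op 15 (replace /f 39): {"f":39,"o":73}
After op 16 (replace /f 16): {"f":16,"o":73}
After op 17 (add /i 67): {"f":16,"i":67,"o":73}
After op 18 (add /nyb 11): {"f":16,"i":67,"nyb":11,"o":73}
After op 19 (remove /i): {"f":16,"nyb":11,"o":73}
After op 20 (replace /o 54): {"f":16,"nyb":11,"o":54}
After op 21 (replace /o 59): {"f":16,"nyb":11,"o":59}
After op 22 (replace /f 13): {"f":13,"nyb":11,"o":59}
After op 23 (add /l 27): {"f":13,"l":27,"nyb":11,"o":59}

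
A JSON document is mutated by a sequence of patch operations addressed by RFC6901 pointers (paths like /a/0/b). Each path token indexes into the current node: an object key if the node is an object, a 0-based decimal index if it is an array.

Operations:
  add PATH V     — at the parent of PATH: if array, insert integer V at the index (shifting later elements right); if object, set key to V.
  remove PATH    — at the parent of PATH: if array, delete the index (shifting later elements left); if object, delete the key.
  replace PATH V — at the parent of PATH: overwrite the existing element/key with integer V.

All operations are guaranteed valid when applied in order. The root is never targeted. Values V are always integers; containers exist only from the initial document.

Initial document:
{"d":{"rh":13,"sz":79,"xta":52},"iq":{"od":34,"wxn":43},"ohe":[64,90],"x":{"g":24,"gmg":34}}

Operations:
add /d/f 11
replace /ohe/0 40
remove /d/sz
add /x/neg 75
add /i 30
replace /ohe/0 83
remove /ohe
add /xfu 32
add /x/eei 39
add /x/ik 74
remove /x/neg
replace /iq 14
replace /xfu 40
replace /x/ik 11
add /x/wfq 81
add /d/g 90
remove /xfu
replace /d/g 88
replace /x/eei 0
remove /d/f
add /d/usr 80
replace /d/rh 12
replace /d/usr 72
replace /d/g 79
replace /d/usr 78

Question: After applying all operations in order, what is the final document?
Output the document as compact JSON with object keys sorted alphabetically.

Answer: {"d":{"g":79,"rh":12,"usr":78,"xta":52},"i":30,"iq":14,"x":{"eei":0,"g":24,"gmg":34,"ik":11,"wfq":81}}

Derivation:
After op 1 (add /d/f 11): {"d":{"f":11,"rh":13,"sz":79,"xta":52},"iq":{"od":34,"wxn":43},"ohe":[64,90],"x":{"g":24,"gmg":34}}
After op 2 (replace /ohe/0 40): {"d":{"f":11,"rh":13,"sz":79,"xta":52},"iq":{"od":34,"wxn":43},"ohe":[40,90],"x":{"g":24,"gmg":34}}
After op 3 (remove /d/sz): {"d":{"f":11,"rh":13,"xta":52},"iq":{"od":34,"wxn":43},"ohe":[40,90],"x":{"g":24,"gmg":34}}
After op 4 (add /x/neg 75): {"d":{"f":11,"rh":13,"xta":52},"iq":{"od":34,"wxn":43},"ohe":[40,90],"x":{"g":24,"gmg":34,"neg":75}}
After op 5 (add /i 30): {"d":{"f":11,"rh":13,"xta":52},"i":30,"iq":{"od":34,"wxn":43},"ohe":[40,90],"x":{"g":24,"gmg":34,"neg":75}}
After op 6 (replace /ohe/0 83): {"d":{"f":11,"rh":13,"xta":52},"i":30,"iq":{"od":34,"wxn":43},"ohe":[83,90],"x":{"g":24,"gmg":34,"neg":75}}
After op 7 (remove /ohe): {"d":{"f":11,"rh":13,"xta":52},"i":30,"iq":{"od":34,"wxn":43},"x":{"g":24,"gmg":34,"neg":75}}
After op 8 (add /xfu 32): {"d":{"f":11,"rh":13,"xta":52},"i":30,"iq":{"od":34,"wxn":43},"x":{"g":24,"gmg":34,"neg":75},"xfu":32}
After op 9 (add /x/eei 39): {"d":{"f":11,"rh":13,"xta":52},"i":30,"iq":{"od":34,"wxn":43},"x":{"eei":39,"g":24,"gmg":34,"neg":75},"xfu":32}
After op 10 (add /x/ik 74): {"d":{"f":11,"rh":13,"xta":52},"i":30,"iq":{"od":34,"wxn":43},"x":{"eei":39,"g":24,"gmg":34,"ik":74,"neg":75},"xfu":32}
After op 11 (remove /x/neg): {"d":{"f":11,"rh":13,"xta":52},"i":30,"iq":{"od":34,"wxn":43},"x":{"eei":39,"g":24,"gmg":34,"ik":74},"xfu":32}
After op 12 (replace /iq 14): {"d":{"f":11,"rh":13,"xta":52},"i":30,"iq":14,"x":{"eei":39,"g":24,"gmg":34,"ik":74},"xfu":32}
After op 13 (replace /xfu 40): {"d":{"f":11,"rh":13,"xta":52},"i":30,"iq":14,"x":{"eei":39,"g":24,"gmg":34,"ik":74},"xfu":40}
After op 14 (replace /x/ik 11): {"d":{"f":11,"rh":13,"xta":52},"i":30,"iq":14,"x":{"eei":39,"g":24,"gmg":34,"ik":11},"xfu":40}
After op 15 (add /x/wfq 81): {"d":{"f":11,"rh":13,"xta":52},"i":30,"iq":14,"x":{"eei":39,"g":24,"gmg":34,"ik":11,"wfq":81},"xfu":40}
After op 16 (add /d/g 90): {"d":{"f":11,"g":90,"rh":13,"xta":52},"i":30,"iq":14,"x":{"eei":39,"g":24,"gmg":34,"ik":11,"wfq":81},"xfu":40}
After op 17 (remove /xfu): {"d":{"f":11,"g":90,"rh":13,"xta":52},"i":30,"iq":14,"x":{"eei":39,"g":24,"gmg":34,"ik":11,"wfq":81}}
After op 18 (replace /d/g 88): {"d":{"f":11,"g":88,"rh":13,"xta":52},"i":30,"iq":14,"x":{"eei":39,"g":24,"gmg":34,"ik":11,"wfq":81}}
After op 19 (replace /x/eei 0): {"d":{"f":11,"g":88,"rh":13,"xta":52},"i":30,"iq":14,"x":{"eei":0,"g":24,"gmg":34,"ik":11,"wfq":81}}
After op 20 (remove /d/f): {"d":{"g":88,"rh":13,"xta":52},"i":30,"iq":14,"x":{"eei":0,"g":24,"gmg":34,"ik":11,"wfq":81}}
After op 21 (add /d/usr 80): {"d":{"g":88,"rh":13,"usr":80,"xta":52},"i":30,"iq":14,"x":{"eei":0,"g":24,"gmg":34,"ik":11,"wfq":81}}
After op 22 (replace /d/rh 12): {"d":{"g":88,"rh":12,"usr":80,"xta":52},"i":30,"iq":14,"x":{"eei":0,"g":24,"gmg":34,"ik":11,"wfq":81}}
After op 23 (replace /d/usr 72): {"d":{"g":88,"rh":12,"usr":72,"xta":52},"i":30,"iq":14,"x":{"eei":0,"g":24,"gmg":34,"ik":11,"wfq":81}}
After op 24 (replace /d/g 79): {"d":{"g":79,"rh":12,"usr":72,"xta":52},"i":30,"iq":14,"x":{"eei":0,"g":24,"gmg":34,"ik":11,"wfq":81}}
After op 25 (replace /d/usr 78): {"d":{"g":79,"rh":12,"usr":78,"xta":52},"i":30,"iq":14,"x":{"eei":0,"g":24,"gmg":34,"ik":11,"wfq":81}}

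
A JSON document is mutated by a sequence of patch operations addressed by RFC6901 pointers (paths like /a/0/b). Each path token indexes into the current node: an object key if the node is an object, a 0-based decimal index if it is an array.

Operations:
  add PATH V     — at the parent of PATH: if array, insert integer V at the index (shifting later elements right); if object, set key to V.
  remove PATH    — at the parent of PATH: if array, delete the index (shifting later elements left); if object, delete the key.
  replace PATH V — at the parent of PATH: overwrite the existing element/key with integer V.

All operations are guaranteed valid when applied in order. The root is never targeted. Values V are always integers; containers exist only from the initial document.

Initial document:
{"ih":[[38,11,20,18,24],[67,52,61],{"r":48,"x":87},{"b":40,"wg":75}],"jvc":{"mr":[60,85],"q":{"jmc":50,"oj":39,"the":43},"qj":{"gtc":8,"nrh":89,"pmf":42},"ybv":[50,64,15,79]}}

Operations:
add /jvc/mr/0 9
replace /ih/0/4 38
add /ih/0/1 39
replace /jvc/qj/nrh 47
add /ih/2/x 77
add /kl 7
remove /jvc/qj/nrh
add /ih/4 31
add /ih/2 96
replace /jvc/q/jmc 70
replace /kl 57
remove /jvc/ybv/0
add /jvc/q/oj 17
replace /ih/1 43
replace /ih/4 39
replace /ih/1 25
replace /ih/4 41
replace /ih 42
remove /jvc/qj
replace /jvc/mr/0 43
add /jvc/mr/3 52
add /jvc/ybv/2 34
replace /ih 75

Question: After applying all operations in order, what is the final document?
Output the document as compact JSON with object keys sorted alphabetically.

Answer: {"ih":75,"jvc":{"mr":[43,60,85,52],"q":{"jmc":70,"oj":17,"the":43},"ybv":[64,15,34,79]},"kl":57}

Derivation:
After op 1 (add /jvc/mr/0 9): {"ih":[[38,11,20,18,24],[67,52,61],{"r":48,"x":87},{"b":40,"wg":75}],"jvc":{"mr":[9,60,85],"q":{"jmc":50,"oj":39,"the":43},"qj":{"gtc":8,"nrh":89,"pmf":42},"ybv":[50,64,15,79]}}
After op 2 (replace /ih/0/4 38): {"ih":[[38,11,20,18,38],[67,52,61],{"r":48,"x":87},{"b":40,"wg":75}],"jvc":{"mr":[9,60,85],"q":{"jmc":50,"oj":39,"the":43},"qj":{"gtc":8,"nrh":89,"pmf":42},"ybv":[50,64,15,79]}}
After op 3 (add /ih/0/1 39): {"ih":[[38,39,11,20,18,38],[67,52,61],{"r":48,"x":87},{"b":40,"wg":75}],"jvc":{"mr":[9,60,85],"q":{"jmc":50,"oj":39,"the":43},"qj":{"gtc":8,"nrh":89,"pmf":42},"ybv":[50,64,15,79]}}
After op 4 (replace /jvc/qj/nrh 47): {"ih":[[38,39,11,20,18,38],[67,52,61],{"r":48,"x":87},{"b":40,"wg":75}],"jvc":{"mr":[9,60,85],"q":{"jmc":50,"oj":39,"the":43},"qj":{"gtc":8,"nrh":47,"pmf":42},"ybv":[50,64,15,79]}}
After op 5 (add /ih/2/x 77): {"ih":[[38,39,11,20,18,38],[67,52,61],{"r":48,"x":77},{"b":40,"wg":75}],"jvc":{"mr":[9,60,85],"q":{"jmc":50,"oj":39,"the":43},"qj":{"gtc":8,"nrh":47,"pmf":42},"ybv":[50,64,15,79]}}
After op 6 (add /kl 7): {"ih":[[38,39,11,20,18,38],[67,52,61],{"r":48,"x":77},{"b":40,"wg":75}],"jvc":{"mr":[9,60,85],"q":{"jmc":50,"oj":39,"the":43},"qj":{"gtc":8,"nrh":47,"pmf":42},"ybv":[50,64,15,79]},"kl":7}
After op 7 (remove /jvc/qj/nrh): {"ih":[[38,39,11,20,18,38],[67,52,61],{"r":48,"x":77},{"b":40,"wg":75}],"jvc":{"mr":[9,60,85],"q":{"jmc":50,"oj":39,"the":43},"qj":{"gtc":8,"pmf":42},"ybv":[50,64,15,79]},"kl":7}
After op 8 (add /ih/4 31): {"ih":[[38,39,11,20,18,38],[67,52,61],{"r":48,"x":77},{"b":40,"wg":75},31],"jvc":{"mr":[9,60,85],"q":{"jmc":50,"oj":39,"the":43},"qj":{"gtc":8,"pmf":42},"ybv":[50,64,15,79]},"kl":7}
After op 9 (add /ih/2 96): {"ih":[[38,39,11,20,18,38],[67,52,61],96,{"r":48,"x":77},{"b":40,"wg":75},31],"jvc":{"mr":[9,60,85],"q":{"jmc":50,"oj":39,"the":43},"qj":{"gtc":8,"pmf":42},"ybv":[50,64,15,79]},"kl":7}
After op 10 (replace /jvc/q/jmc 70): {"ih":[[38,39,11,20,18,38],[67,52,61],96,{"r":48,"x":77},{"b":40,"wg":75},31],"jvc":{"mr":[9,60,85],"q":{"jmc":70,"oj":39,"the":43},"qj":{"gtc":8,"pmf":42},"ybv":[50,64,15,79]},"kl":7}
After op 11 (replace /kl 57): {"ih":[[38,39,11,20,18,38],[67,52,61],96,{"r":48,"x":77},{"b":40,"wg":75},31],"jvc":{"mr":[9,60,85],"q":{"jmc":70,"oj":39,"the":43},"qj":{"gtc":8,"pmf":42},"ybv":[50,64,15,79]},"kl":57}
After op 12 (remove /jvc/ybv/0): {"ih":[[38,39,11,20,18,38],[67,52,61],96,{"r":48,"x":77},{"b":40,"wg":75},31],"jvc":{"mr":[9,60,85],"q":{"jmc":70,"oj":39,"the":43},"qj":{"gtc":8,"pmf":42},"ybv":[64,15,79]},"kl":57}
After op 13 (add /jvc/q/oj 17): {"ih":[[38,39,11,20,18,38],[67,52,61],96,{"r":48,"x":77},{"b":40,"wg":75},31],"jvc":{"mr":[9,60,85],"q":{"jmc":70,"oj":17,"the":43},"qj":{"gtc":8,"pmf":42},"ybv":[64,15,79]},"kl":57}
After op 14 (replace /ih/1 43): {"ih":[[38,39,11,20,18,38],43,96,{"r":48,"x":77},{"b":40,"wg":75},31],"jvc":{"mr":[9,60,85],"q":{"jmc":70,"oj":17,"the":43},"qj":{"gtc":8,"pmf":42},"ybv":[64,15,79]},"kl":57}
After op 15 (replace /ih/4 39): {"ih":[[38,39,11,20,18,38],43,96,{"r":48,"x":77},39,31],"jvc":{"mr":[9,60,85],"q":{"jmc":70,"oj":17,"the":43},"qj":{"gtc":8,"pmf":42},"ybv":[64,15,79]},"kl":57}
After op 16 (replace /ih/1 25): {"ih":[[38,39,11,20,18,38],25,96,{"r":48,"x":77},39,31],"jvc":{"mr":[9,60,85],"q":{"jmc":70,"oj":17,"the":43},"qj":{"gtc":8,"pmf":42},"ybv":[64,15,79]},"kl":57}
After op 17 (replace /ih/4 41): {"ih":[[38,39,11,20,18,38],25,96,{"r":48,"x":77},41,31],"jvc":{"mr":[9,60,85],"q":{"jmc":70,"oj":17,"the":43},"qj":{"gtc":8,"pmf":42},"ybv":[64,15,79]},"kl":57}
After op 18 (replace /ih 42): {"ih":42,"jvc":{"mr":[9,60,85],"q":{"jmc":70,"oj":17,"the":43},"qj":{"gtc":8,"pmf":42},"ybv":[64,15,79]},"kl":57}
After op 19 (remove /jvc/qj): {"ih":42,"jvc":{"mr":[9,60,85],"q":{"jmc":70,"oj":17,"the":43},"ybv":[64,15,79]},"kl":57}
After op 20 (replace /jvc/mr/0 43): {"ih":42,"jvc":{"mr":[43,60,85],"q":{"jmc":70,"oj":17,"the":43},"ybv":[64,15,79]},"kl":57}
After op 21 (add /jvc/mr/3 52): {"ih":42,"jvc":{"mr":[43,60,85,52],"q":{"jmc":70,"oj":17,"the":43},"ybv":[64,15,79]},"kl":57}
After op 22 (add /jvc/ybv/2 34): {"ih":42,"jvc":{"mr":[43,60,85,52],"q":{"jmc":70,"oj":17,"the":43},"ybv":[64,15,34,79]},"kl":57}
After op 23 (replace /ih 75): {"ih":75,"jvc":{"mr":[43,60,85,52],"q":{"jmc":70,"oj":17,"the":43},"ybv":[64,15,34,79]},"kl":57}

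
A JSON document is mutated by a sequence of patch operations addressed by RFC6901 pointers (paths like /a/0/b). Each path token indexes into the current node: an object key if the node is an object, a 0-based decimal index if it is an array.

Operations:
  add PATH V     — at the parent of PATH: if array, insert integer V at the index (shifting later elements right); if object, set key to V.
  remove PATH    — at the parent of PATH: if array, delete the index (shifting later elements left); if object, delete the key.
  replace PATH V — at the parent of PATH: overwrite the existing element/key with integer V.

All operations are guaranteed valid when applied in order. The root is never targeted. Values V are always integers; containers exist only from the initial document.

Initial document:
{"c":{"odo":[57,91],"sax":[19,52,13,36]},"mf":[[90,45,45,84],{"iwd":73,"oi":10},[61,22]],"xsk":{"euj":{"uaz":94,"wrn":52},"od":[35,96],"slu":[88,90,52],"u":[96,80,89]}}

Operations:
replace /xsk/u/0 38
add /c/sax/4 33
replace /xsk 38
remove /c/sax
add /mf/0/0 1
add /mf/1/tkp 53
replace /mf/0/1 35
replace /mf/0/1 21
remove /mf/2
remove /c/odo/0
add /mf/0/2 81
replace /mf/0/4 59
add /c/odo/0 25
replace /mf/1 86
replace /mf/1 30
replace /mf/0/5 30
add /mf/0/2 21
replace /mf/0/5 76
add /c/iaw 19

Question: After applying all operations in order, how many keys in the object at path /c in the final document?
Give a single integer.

After op 1 (replace /xsk/u/0 38): {"c":{"odo":[57,91],"sax":[19,52,13,36]},"mf":[[90,45,45,84],{"iwd":73,"oi":10},[61,22]],"xsk":{"euj":{"uaz":94,"wrn":52},"od":[35,96],"slu":[88,90,52],"u":[38,80,89]}}
After op 2 (add /c/sax/4 33): {"c":{"odo":[57,91],"sax":[19,52,13,36,33]},"mf":[[90,45,45,84],{"iwd":73,"oi":10},[61,22]],"xsk":{"euj":{"uaz":94,"wrn":52},"od":[35,96],"slu":[88,90,52],"u":[38,80,89]}}
After op 3 (replace /xsk 38): {"c":{"odo":[57,91],"sax":[19,52,13,36,33]},"mf":[[90,45,45,84],{"iwd":73,"oi":10},[61,22]],"xsk":38}
After op 4 (remove /c/sax): {"c":{"odo":[57,91]},"mf":[[90,45,45,84],{"iwd":73,"oi":10},[61,22]],"xsk":38}
After op 5 (add /mf/0/0 1): {"c":{"odo":[57,91]},"mf":[[1,90,45,45,84],{"iwd":73,"oi":10},[61,22]],"xsk":38}
After op 6 (add /mf/1/tkp 53): {"c":{"odo":[57,91]},"mf":[[1,90,45,45,84],{"iwd":73,"oi":10,"tkp":53},[61,22]],"xsk":38}
After op 7 (replace /mf/0/1 35): {"c":{"odo":[57,91]},"mf":[[1,35,45,45,84],{"iwd":73,"oi":10,"tkp":53},[61,22]],"xsk":38}
After op 8 (replace /mf/0/1 21): {"c":{"odo":[57,91]},"mf":[[1,21,45,45,84],{"iwd":73,"oi":10,"tkp":53},[61,22]],"xsk":38}
After op 9 (remove /mf/2): {"c":{"odo":[57,91]},"mf":[[1,21,45,45,84],{"iwd":73,"oi":10,"tkp":53}],"xsk":38}
After op 10 (remove /c/odo/0): {"c":{"odo":[91]},"mf":[[1,21,45,45,84],{"iwd":73,"oi":10,"tkp":53}],"xsk":38}
After op 11 (add /mf/0/2 81): {"c":{"odo":[91]},"mf":[[1,21,81,45,45,84],{"iwd":73,"oi":10,"tkp":53}],"xsk":38}
After op 12 (replace /mf/0/4 59): {"c":{"odo":[91]},"mf":[[1,21,81,45,59,84],{"iwd":73,"oi":10,"tkp":53}],"xsk":38}
After op 13 (add /c/odo/0 25): {"c":{"odo":[25,91]},"mf":[[1,21,81,45,59,84],{"iwd":73,"oi":10,"tkp":53}],"xsk":38}
After op 14 (replace /mf/1 86): {"c":{"odo":[25,91]},"mf":[[1,21,81,45,59,84],86],"xsk":38}
After op 15 (replace /mf/1 30): {"c":{"odo":[25,91]},"mf":[[1,21,81,45,59,84],30],"xsk":38}
After op 16 (replace /mf/0/5 30): {"c":{"odo":[25,91]},"mf":[[1,21,81,45,59,30],30],"xsk":38}
After op 17 (add /mf/0/2 21): {"c":{"odo":[25,91]},"mf":[[1,21,21,81,45,59,30],30],"xsk":38}
After op 18 (replace /mf/0/5 76): {"c":{"odo":[25,91]},"mf":[[1,21,21,81,45,76,30],30],"xsk":38}
After op 19 (add /c/iaw 19): {"c":{"iaw":19,"odo":[25,91]},"mf":[[1,21,21,81,45,76,30],30],"xsk":38}
Size at path /c: 2

Answer: 2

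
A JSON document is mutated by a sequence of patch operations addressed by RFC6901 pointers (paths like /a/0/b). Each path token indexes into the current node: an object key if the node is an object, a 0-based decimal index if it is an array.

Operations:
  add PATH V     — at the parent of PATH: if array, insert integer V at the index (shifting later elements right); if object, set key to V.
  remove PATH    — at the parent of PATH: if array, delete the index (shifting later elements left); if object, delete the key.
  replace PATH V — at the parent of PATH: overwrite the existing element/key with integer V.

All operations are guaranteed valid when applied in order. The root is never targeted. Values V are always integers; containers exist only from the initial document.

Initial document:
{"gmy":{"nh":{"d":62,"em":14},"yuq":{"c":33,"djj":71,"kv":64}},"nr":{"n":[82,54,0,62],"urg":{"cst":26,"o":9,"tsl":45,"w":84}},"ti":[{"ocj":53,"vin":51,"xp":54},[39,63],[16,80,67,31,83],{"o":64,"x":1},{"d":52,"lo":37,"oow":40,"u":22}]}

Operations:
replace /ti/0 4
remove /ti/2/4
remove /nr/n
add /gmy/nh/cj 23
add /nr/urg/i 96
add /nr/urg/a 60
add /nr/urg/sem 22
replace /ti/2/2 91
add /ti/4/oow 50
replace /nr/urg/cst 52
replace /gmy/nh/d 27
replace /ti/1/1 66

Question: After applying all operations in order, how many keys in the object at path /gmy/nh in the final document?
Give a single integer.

Answer: 3

Derivation:
After op 1 (replace /ti/0 4): {"gmy":{"nh":{"d":62,"em":14},"yuq":{"c":33,"djj":71,"kv":64}},"nr":{"n":[82,54,0,62],"urg":{"cst":26,"o":9,"tsl":45,"w":84}},"ti":[4,[39,63],[16,80,67,31,83],{"o":64,"x":1},{"d":52,"lo":37,"oow":40,"u":22}]}
After op 2 (remove /ti/2/4): {"gmy":{"nh":{"d":62,"em":14},"yuq":{"c":33,"djj":71,"kv":64}},"nr":{"n":[82,54,0,62],"urg":{"cst":26,"o":9,"tsl":45,"w":84}},"ti":[4,[39,63],[16,80,67,31],{"o":64,"x":1},{"d":52,"lo":37,"oow":40,"u":22}]}
After op 3 (remove /nr/n): {"gmy":{"nh":{"d":62,"em":14},"yuq":{"c":33,"djj":71,"kv":64}},"nr":{"urg":{"cst":26,"o":9,"tsl":45,"w":84}},"ti":[4,[39,63],[16,80,67,31],{"o":64,"x":1},{"d":52,"lo":37,"oow":40,"u":22}]}
After op 4 (add /gmy/nh/cj 23): {"gmy":{"nh":{"cj":23,"d":62,"em":14},"yuq":{"c":33,"djj":71,"kv":64}},"nr":{"urg":{"cst":26,"o":9,"tsl":45,"w":84}},"ti":[4,[39,63],[16,80,67,31],{"o":64,"x":1},{"d":52,"lo":37,"oow":40,"u":22}]}
After op 5 (add /nr/urg/i 96): {"gmy":{"nh":{"cj":23,"d":62,"em":14},"yuq":{"c":33,"djj":71,"kv":64}},"nr":{"urg":{"cst":26,"i":96,"o":9,"tsl":45,"w":84}},"ti":[4,[39,63],[16,80,67,31],{"o":64,"x":1},{"d":52,"lo":37,"oow":40,"u":22}]}
After op 6 (add /nr/urg/a 60): {"gmy":{"nh":{"cj":23,"d":62,"em":14},"yuq":{"c":33,"djj":71,"kv":64}},"nr":{"urg":{"a":60,"cst":26,"i":96,"o":9,"tsl":45,"w":84}},"ti":[4,[39,63],[16,80,67,31],{"o":64,"x":1},{"d":52,"lo":37,"oow":40,"u":22}]}
After op 7 (add /nr/urg/sem 22): {"gmy":{"nh":{"cj":23,"d":62,"em":14},"yuq":{"c":33,"djj":71,"kv":64}},"nr":{"urg":{"a":60,"cst":26,"i":96,"o":9,"sem":22,"tsl":45,"w":84}},"ti":[4,[39,63],[16,80,67,31],{"o":64,"x":1},{"d":52,"lo":37,"oow":40,"u":22}]}
After op 8 (replace /ti/2/2 91): {"gmy":{"nh":{"cj":23,"d":62,"em":14},"yuq":{"c":33,"djj":71,"kv":64}},"nr":{"urg":{"a":60,"cst":26,"i":96,"o":9,"sem":22,"tsl":45,"w":84}},"ti":[4,[39,63],[16,80,91,31],{"o":64,"x":1},{"d":52,"lo":37,"oow":40,"u":22}]}
After op 9 (add /ti/4/oow 50): {"gmy":{"nh":{"cj":23,"d":62,"em":14},"yuq":{"c":33,"djj":71,"kv":64}},"nr":{"urg":{"a":60,"cst":26,"i":96,"o":9,"sem":22,"tsl":45,"w":84}},"ti":[4,[39,63],[16,80,91,31],{"o":64,"x":1},{"d":52,"lo":37,"oow":50,"u":22}]}
After op 10 (replace /nr/urg/cst 52): {"gmy":{"nh":{"cj":23,"d":62,"em":14},"yuq":{"c":33,"djj":71,"kv":64}},"nr":{"urg":{"a":60,"cst":52,"i":96,"o":9,"sem":22,"tsl":45,"w":84}},"ti":[4,[39,63],[16,80,91,31],{"o":64,"x":1},{"d":52,"lo":37,"oow":50,"u":22}]}
After op 11 (replace /gmy/nh/d 27): {"gmy":{"nh":{"cj":23,"d":27,"em":14},"yuq":{"c":33,"djj":71,"kv":64}},"nr":{"urg":{"a":60,"cst":52,"i":96,"o":9,"sem":22,"tsl":45,"w":84}},"ti":[4,[39,63],[16,80,91,31],{"o":64,"x":1},{"d":52,"lo":37,"oow":50,"u":22}]}
After op 12 (replace /ti/1/1 66): {"gmy":{"nh":{"cj":23,"d":27,"em":14},"yuq":{"c":33,"djj":71,"kv":64}},"nr":{"urg":{"a":60,"cst":52,"i":96,"o":9,"sem":22,"tsl":45,"w":84}},"ti":[4,[39,66],[16,80,91,31],{"o":64,"x":1},{"d":52,"lo":37,"oow":50,"u":22}]}
Size at path /gmy/nh: 3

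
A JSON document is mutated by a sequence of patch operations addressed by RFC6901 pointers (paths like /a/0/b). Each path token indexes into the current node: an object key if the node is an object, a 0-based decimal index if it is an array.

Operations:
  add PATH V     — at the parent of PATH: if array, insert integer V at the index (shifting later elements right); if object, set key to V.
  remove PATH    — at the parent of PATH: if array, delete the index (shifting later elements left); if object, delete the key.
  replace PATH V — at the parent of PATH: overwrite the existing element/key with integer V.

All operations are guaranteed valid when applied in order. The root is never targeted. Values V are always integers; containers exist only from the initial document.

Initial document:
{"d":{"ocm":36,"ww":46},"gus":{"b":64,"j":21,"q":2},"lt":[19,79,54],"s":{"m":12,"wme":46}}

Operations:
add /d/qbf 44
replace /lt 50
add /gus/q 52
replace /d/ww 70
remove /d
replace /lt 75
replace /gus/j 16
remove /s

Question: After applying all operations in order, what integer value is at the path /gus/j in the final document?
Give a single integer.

Answer: 16

Derivation:
After op 1 (add /d/qbf 44): {"d":{"ocm":36,"qbf":44,"ww":46},"gus":{"b":64,"j":21,"q":2},"lt":[19,79,54],"s":{"m":12,"wme":46}}
After op 2 (replace /lt 50): {"d":{"ocm":36,"qbf":44,"ww":46},"gus":{"b":64,"j":21,"q":2},"lt":50,"s":{"m":12,"wme":46}}
After op 3 (add /gus/q 52): {"d":{"ocm":36,"qbf":44,"ww":46},"gus":{"b":64,"j":21,"q":52},"lt":50,"s":{"m":12,"wme":46}}
After op 4 (replace /d/ww 70): {"d":{"ocm":36,"qbf":44,"ww":70},"gus":{"b":64,"j":21,"q":52},"lt":50,"s":{"m":12,"wme":46}}
After op 5 (remove /d): {"gus":{"b":64,"j":21,"q":52},"lt":50,"s":{"m":12,"wme":46}}
After op 6 (replace /lt 75): {"gus":{"b":64,"j":21,"q":52},"lt":75,"s":{"m":12,"wme":46}}
After op 7 (replace /gus/j 16): {"gus":{"b":64,"j":16,"q":52},"lt":75,"s":{"m":12,"wme":46}}
After op 8 (remove /s): {"gus":{"b":64,"j":16,"q":52},"lt":75}
Value at /gus/j: 16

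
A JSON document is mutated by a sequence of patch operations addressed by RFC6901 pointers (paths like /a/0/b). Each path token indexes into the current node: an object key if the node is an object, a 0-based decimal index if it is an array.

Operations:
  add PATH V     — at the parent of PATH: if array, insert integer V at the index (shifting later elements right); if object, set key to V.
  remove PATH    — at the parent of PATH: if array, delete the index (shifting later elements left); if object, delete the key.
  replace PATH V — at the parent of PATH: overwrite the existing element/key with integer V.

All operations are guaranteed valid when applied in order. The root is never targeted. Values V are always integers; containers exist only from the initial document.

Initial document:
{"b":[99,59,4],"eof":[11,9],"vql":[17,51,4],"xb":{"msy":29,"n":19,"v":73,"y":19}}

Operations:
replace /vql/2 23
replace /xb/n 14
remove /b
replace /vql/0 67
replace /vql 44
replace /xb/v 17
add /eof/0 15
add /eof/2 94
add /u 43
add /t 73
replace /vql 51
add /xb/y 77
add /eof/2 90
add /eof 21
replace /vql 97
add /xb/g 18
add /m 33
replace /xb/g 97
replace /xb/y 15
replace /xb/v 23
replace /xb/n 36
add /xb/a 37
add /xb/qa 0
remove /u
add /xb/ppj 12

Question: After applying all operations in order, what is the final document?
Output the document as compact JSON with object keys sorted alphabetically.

After op 1 (replace /vql/2 23): {"b":[99,59,4],"eof":[11,9],"vql":[17,51,23],"xb":{"msy":29,"n":19,"v":73,"y":19}}
After op 2 (replace /xb/n 14): {"b":[99,59,4],"eof":[11,9],"vql":[17,51,23],"xb":{"msy":29,"n":14,"v":73,"y":19}}
After op 3 (remove /b): {"eof":[11,9],"vql":[17,51,23],"xb":{"msy":29,"n":14,"v":73,"y":19}}
After op 4 (replace /vql/0 67): {"eof":[11,9],"vql":[67,51,23],"xb":{"msy":29,"n":14,"v":73,"y":19}}
After op 5 (replace /vql 44): {"eof":[11,9],"vql":44,"xb":{"msy":29,"n":14,"v":73,"y":19}}
After op 6 (replace /xb/v 17): {"eof":[11,9],"vql":44,"xb":{"msy":29,"n":14,"v":17,"y":19}}
After op 7 (add /eof/0 15): {"eof":[15,11,9],"vql":44,"xb":{"msy":29,"n":14,"v":17,"y":19}}
After op 8 (add /eof/2 94): {"eof":[15,11,94,9],"vql":44,"xb":{"msy":29,"n":14,"v":17,"y":19}}
After op 9 (add /u 43): {"eof":[15,11,94,9],"u":43,"vql":44,"xb":{"msy":29,"n":14,"v":17,"y":19}}
After op 10 (add /t 73): {"eof":[15,11,94,9],"t":73,"u":43,"vql":44,"xb":{"msy":29,"n":14,"v":17,"y":19}}
After op 11 (replace /vql 51): {"eof":[15,11,94,9],"t":73,"u":43,"vql":51,"xb":{"msy":29,"n":14,"v":17,"y":19}}
After op 12 (add /xb/y 77): {"eof":[15,11,94,9],"t":73,"u":43,"vql":51,"xb":{"msy":29,"n":14,"v":17,"y":77}}
After op 13 (add /eof/2 90): {"eof":[15,11,90,94,9],"t":73,"u":43,"vql":51,"xb":{"msy":29,"n":14,"v":17,"y":77}}
After op 14 (add /eof 21): {"eof":21,"t":73,"u":43,"vql":51,"xb":{"msy":29,"n":14,"v":17,"y":77}}
After op 15 (replace /vql 97): {"eof":21,"t":73,"u":43,"vql":97,"xb":{"msy":29,"n":14,"v":17,"y":77}}
After op 16 (add /xb/g 18): {"eof":21,"t":73,"u":43,"vql":97,"xb":{"g":18,"msy":29,"n":14,"v":17,"y":77}}
After op 17 (add /m 33): {"eof":21,"m":33,"t":73,"u":43,"vql":97,"xb":{"g":18,"msy":29,"n":14,"v":17,"y":77}}
After op 18 (replace /xb/g 97): {"eof":21,"m":33,"t":73,"u":43,"vql":97,"xb":{"g":97,"msy":29,"n":14,"v":17,"y":77}}
After op 19 (replace /xb/y 15): {"eof":21,"m":33,"t":73,"u":43,"vql":97,"xb":{"g":97,"msy":29,"n":14,"v":17,"y":15}}
After op 20 (replace /xb/v 23): {"eof":21,"m":33,"t":73,"u":43,"vql":97,"xb":{"g":97,"msy":29,"n":14,"v":23,"y":15}}
After op 21 (replace /xb/n 36): {"eof":21,"m":33,"t":73,"u":43,"vql":97,"xb":{"g":97,"msy":29,"n":36,"v":23,"y":15}}
After op 22 (add /xb/a 37): {"eof":21,"m":33,"t":73,"u":43,"vql":97,"xb":{"a":37,"g":97,"msy":29,"n":36,"v":23,"y":15}}
After op 23 (add /xb/qa 0): {"eof":21,"m":33,"t":73,"u":43,"vql":97,"xb":{"a":37,"g":97,"msy":29,"n":36,"qa":0,"v":23,"y":15}}
After op 24 (remove /u): {"eof":21,"m":33,"t":73,"vql":97,"xb":{"a":37,"g":97,"msy":29,"n":36,"qa":0,"v":23,"y":15}}
After op 25 (add /xb/ppj 12): {"eof":21,"m":33,"t":73,"vql":97,"xb":{"a":37,"g":97,"msy":29,"n":36,"ppj":12,"qa":0,"v":23,"y":15}}

Answer: {"eof":21,"m":33,"t":73,"vql":97,"xb":{"a":37,"g":97,"msy":29,"n":36,"ppj":12,"qa":0,"v":23,"y":15}}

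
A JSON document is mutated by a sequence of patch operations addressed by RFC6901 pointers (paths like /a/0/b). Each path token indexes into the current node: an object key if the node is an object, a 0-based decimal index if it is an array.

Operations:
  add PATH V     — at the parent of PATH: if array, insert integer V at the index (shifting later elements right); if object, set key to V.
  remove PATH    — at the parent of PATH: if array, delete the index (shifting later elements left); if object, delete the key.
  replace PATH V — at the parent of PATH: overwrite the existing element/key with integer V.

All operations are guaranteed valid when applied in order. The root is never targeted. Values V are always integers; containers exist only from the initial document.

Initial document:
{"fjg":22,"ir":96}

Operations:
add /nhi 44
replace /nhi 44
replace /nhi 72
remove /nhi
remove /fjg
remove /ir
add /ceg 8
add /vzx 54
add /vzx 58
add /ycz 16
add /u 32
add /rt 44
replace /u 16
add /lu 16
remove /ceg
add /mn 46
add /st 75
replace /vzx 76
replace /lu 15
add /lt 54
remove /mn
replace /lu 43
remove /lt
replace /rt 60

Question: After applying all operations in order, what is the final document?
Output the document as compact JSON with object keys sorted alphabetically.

After op 1 (add /nhi 44): {"fjg":22,"ir":96,"nhi":44}
After op 2 (replace /nhi 44): {"fjg":22,"ir":96,"nhi":44}
After op 3 (replace /nhi 72): {"fjg":22,"ir":96,"nhi":72}
After op 4 (remove /nhi): {"fjg":22,"ir":96}
After op 5 (remove /fjg): {"ir":96}
After op 6 (remove /ir): {}
After op 7 (add /ceg 8): {"ceg":8}
After op 8 (add /vzx 54): {"ceg":8,"vzx":54}
After op 9 (add /vzx 58): {"ceg":8,"vzx":58}
After op 10 (add /ycz 16): {"ceg":8,"vzx":58,"ycz":16}
After op 11 (add /u 32): {"ceg":8,"u":32,"vzx":58,"ycz":16}
After op 12 (add /rt 44): {"ceg":8,"rt":44,"u":32,"vzx":58,"ycz":16}
After op 13 (replace /u 16): {"ceg":8,"rt":44,"u":16,"vzx":58,"ycz":16}
After op 14 (add /lu 16): {"ceg":8,"lu":16,"rt":44,"u":16,"vzx":58,"ycz":16}
After op 15 (remove /ceg): {"lu":16,"rt":44,"u":16,"vzx":58,"ycz":16}
After op 16 (add /mn 46): {"lu":16,"mn":46,"rt":44,"u":16,"vzx":58,"ycz":16}
After op 17 (add /st 75): {"lu":16,"mn":46,"rt":44,"st":75,"u":16,"vzx":58,"ycz":16}
After op 18 (replace /vzx 76): {"lu":16,"mn":46,"rt":44,"st":75,"u":16,"vzx":76,"ycz":16}
After op 19 (replace /lu 15): {"lu":15,"mn":46,"rt":44,"st":75,"u":16,"vzx":76,"ycz":16}
After op 20 (add /lt 54): {"lt":54,"lu":15,"mn":46,"rt":44,"st":75,"u":16,"vzx":76,"ycz":16}
After op 21 (remove /mn): {"lt":54,"lu":15,"rt":44,"st":75,"u":16,"vzx":76,"ycz":16}
After op 22 (replace /lu 43): {"lt":54,"lu":43,"rt":44,"st":75,"u":16,"vzx":76,"ycz":16}
After op 23 (remove /lt): {"lu":43,"rt":44,"st":75,"u":16,"vzx":76,"ycz":16}
After op 24 (replace /rt 60): {"lu":43,"rt":60,"st":75,"u":16,"vzx":76,"ycz":16}

Answer: {"lu":43,"rt":60,"st":75,"u":16,"vzx":76,"ycz":16}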